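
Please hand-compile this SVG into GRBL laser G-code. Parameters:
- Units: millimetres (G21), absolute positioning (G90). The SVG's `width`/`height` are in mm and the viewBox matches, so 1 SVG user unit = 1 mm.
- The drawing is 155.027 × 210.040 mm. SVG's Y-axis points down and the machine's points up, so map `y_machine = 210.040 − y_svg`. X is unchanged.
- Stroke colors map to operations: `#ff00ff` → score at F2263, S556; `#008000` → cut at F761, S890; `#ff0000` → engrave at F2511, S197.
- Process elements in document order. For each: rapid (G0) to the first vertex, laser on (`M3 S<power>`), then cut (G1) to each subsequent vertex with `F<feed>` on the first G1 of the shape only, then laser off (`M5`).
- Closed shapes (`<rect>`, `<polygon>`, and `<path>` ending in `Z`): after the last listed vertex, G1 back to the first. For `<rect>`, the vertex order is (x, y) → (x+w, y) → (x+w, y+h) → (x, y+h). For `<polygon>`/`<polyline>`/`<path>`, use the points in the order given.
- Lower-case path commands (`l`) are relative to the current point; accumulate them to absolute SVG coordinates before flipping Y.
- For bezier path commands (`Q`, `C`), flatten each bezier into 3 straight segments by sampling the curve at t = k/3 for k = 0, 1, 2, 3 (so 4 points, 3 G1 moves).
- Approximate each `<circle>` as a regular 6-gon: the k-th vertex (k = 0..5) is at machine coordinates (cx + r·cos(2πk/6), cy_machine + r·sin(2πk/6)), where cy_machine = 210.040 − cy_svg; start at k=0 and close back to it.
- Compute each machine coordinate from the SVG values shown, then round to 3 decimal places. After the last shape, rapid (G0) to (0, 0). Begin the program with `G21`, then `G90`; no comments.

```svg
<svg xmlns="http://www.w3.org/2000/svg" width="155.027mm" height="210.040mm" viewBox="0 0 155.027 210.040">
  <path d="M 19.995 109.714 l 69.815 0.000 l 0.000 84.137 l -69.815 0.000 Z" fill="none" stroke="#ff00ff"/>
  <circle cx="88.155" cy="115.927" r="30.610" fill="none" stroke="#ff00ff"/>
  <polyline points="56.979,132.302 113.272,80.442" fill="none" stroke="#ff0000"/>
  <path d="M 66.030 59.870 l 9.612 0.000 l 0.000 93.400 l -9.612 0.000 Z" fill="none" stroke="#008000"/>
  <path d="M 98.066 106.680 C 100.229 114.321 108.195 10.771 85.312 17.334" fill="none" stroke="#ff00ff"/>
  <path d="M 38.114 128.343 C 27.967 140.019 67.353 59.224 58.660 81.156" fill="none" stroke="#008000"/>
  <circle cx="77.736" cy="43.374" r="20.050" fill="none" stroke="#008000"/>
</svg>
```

Since the viewBox matches the mm dimensions, user units are millimetres directly. The only transform is the Y-flip y_m = 210.040 − y_svg.

Shape 1 is a rectangle drawn with `<path>`. Its stroke #ff00ff means score at S556, F2263. After flipping Y the toolpath is (19.995,100.326) → (89.810,100.326) → (89.810,16.189) → (19.995,16.189) → (19.995,100.326), returning to the start.

Shape 2 is a circle drawn with `<circle>`. Its stroke #ff00ff means score at S556, F2263. After flipping Y the toolpath is (118.765,94.113) → (103.460,120.622) → (72.850,120.622) → (57.545,94.113) → (72.850,67.604) → (103.460,67.604) → (118.765,94.113), returning to the start.

Shape 3 is a line segment drawn with `<polyline>`. Its stroke #ff0000 means engrave at S197, F2511. After flipping Y the toolpath is (56.979,77.738) → (113.272,129.598).

Shape 4 is a rectangle drawn with `<path>`. Its stroke #008000 means cut at S890, F761. After flipping Y the toolpath is (66.030,150.170) → (75.642,150.170) → (75.642,56.770) → (66.030,56.770) → (66.030,150.170), returning to the start.

Shape 5 is a cubic bezier drawn with `<path>`. Its stroke #ff00ff means score at S556, F2263. After flipping Y the toolpath is (98.066,103.360) → (100.806,124.586) → (99.269,170.761) → (85.312,192.706).

Shape 6 is a cubic bezier drawn with `<path>`. Its stroke #008000 means cut at S890, F761. After flipping Y the toolpath is (38.114,81.697) → (40.863,93.615) → (54.942,123.803) → (58.660,128.884).

Shape 7 is a circle drawn with `<circle>`. Its stroke #008000 means cut at S890, F761. After flipping Y the toolpath is (97.786,166.666) → (87.761,184.030) → (67.711,184.030) → (57.686,166.666) → (67.711,149.302) → (87.761,149.302) → (97.786,166.666), returning to the start.

G21
G90
G0 X19.995 Y100.326
M3 S556
G1 X89.810 Y100.326 F2263
G1 X89.810 Y16.189
G1 X19.995 Y16.189
G1 X19.995 Y100.326
M5
G0 X118.765 Y94.113
M3 S556
G1 X103.460 Y120.622 F2263
G1 X72.850 Y120.622
G1 X57.545 Y94.113
G1 X72.850 Y67.604
G1 X103.460 Y67.604
G1 X118.765 Y94.113
M5
G0 X56.979 Y77.738
M3 S197
G1 X113.272 Y129.598 F2511
M5
G0 X66.030 Y150.170
M3 S890
G1 X75.642 Y150.170 F761
G1 X75.642 Y56.770
G1 X66.030 Y56.770
G1 X66.030 Y150.170
M5
G0 X98.066 Y103.360
M3 S556
G1 X100.806 Y124.586 F2263
G1 X99.269 Y170.761
G1 X85.312 Y192.706
M5
G0 X38.114 Y81.697
M3 S890
G1 X40.863 Y93.615 F761
G1 X54.942 Y123.803
G1 X58.660 Y128.884
M5
G0 X97.786 Y166.666
M3 S890
G1 X87.761 Y184.030 F761
G1 X67.711 Y184.030
G1 X57.686 Y166.666
G1 X67.711 Y149.302
G1 X87.761 Y149.302
G1 X97.786 Y166.666
M5
G0 X0.000 Y0.000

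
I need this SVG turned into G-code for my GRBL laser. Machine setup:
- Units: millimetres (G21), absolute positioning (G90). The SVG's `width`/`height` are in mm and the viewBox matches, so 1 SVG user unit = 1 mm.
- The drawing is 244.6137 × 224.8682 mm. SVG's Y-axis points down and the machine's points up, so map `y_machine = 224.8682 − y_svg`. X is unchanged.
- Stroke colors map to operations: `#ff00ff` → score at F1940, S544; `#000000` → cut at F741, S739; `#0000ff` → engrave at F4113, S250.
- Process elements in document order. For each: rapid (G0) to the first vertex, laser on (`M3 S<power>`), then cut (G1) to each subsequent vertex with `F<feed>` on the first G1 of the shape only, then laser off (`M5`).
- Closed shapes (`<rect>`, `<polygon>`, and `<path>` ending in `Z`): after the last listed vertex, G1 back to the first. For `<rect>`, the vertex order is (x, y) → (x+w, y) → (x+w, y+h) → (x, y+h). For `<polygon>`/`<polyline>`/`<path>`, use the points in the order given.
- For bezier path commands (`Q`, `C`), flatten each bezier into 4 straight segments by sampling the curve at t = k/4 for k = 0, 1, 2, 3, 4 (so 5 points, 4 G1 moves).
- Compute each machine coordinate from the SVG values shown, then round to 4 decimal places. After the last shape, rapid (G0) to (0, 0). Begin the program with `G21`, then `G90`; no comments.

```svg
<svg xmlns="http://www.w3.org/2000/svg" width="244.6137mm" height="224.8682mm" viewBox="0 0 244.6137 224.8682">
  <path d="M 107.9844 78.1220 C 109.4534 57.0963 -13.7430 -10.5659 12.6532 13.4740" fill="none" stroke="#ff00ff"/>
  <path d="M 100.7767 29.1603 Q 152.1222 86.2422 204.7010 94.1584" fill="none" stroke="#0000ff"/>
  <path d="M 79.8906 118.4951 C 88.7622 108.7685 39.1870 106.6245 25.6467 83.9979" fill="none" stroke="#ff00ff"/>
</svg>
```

G21
G90
G0 X107.9844 Y146.7462
M3 S544
G1 X89.9967 Y169.0983 F1940
G1 X50.9711 Y195.9698
G1 X16.6194 Y214.3915
G1 X12.6532 Y211.3942
M5
G0 X100.7767 Y195.7079
M3 S250
G1 X126.5265 Y170.2398 F4113
G1 X152.4305 Y150.9174
G1 X178.4887 Y137.7408
G1 X204.7010 Y130.7098
M5
G0 X79.8906 Y106.3731
M3 S544
G1 X77.0618 Y112.6848 F1940
G1 X61.1731 Y118.7842
G1 X41.0822 Y127.3023
G1 X25.6467 Y140.8703
M5
G0 X0.0000 Y0.0000

viewBox `0 0 244.6137 224.8682` with mm width/height → 1 unit = 1 mm. Flip: y_m = 224.8682 − y_svg.

**Shape 1** — `<path>` cubic bezier, stroke `#ff00ff` → score (S544, F1940). Control points (SVG): P0=(107.9844,78.1220), P1=(109.4534,57.0963), P2=(-13.7430,-10.5659), P3=(12.6532,13.4740); sampled at t=k/4. Machine vertices: (107.9844,146.7462) → (89.9967,169.0983) → (50.9711,195.9698) → (16.6194,214.3915) → (12.6532,211.3942). Open path.

**Shape 2** — `<path>` quadratic bezier, stroke `#0000ff` → engrave (S250, F4113). Control points (SVG): P0=(100.7767,29.1603), P1=(152.1222,86.2422), P2=(204.7010,94.1584); sampled at t=k/4. Machine vertices: (100.7767,195.7079) → (126.5265,170.2398) → (152.4305,150.9174) → (178.4887,137.7408) → (204.7010,130.7098). Open path.

**Shape 3** — `<path>` cubic bezier, stroke `#ff00ff` → score (S544, F1940). Control points (SVG): P0=(79.8906,118.4951), P1=(88.7622,108.7685), P2=(39.1870,106.6245), P3=(25.6467,83.9979); sampled at t=k/4. Machine vertices: (79.8906,106.3731) → (77.0618,112.6848) → (61.1731,118.7842) → (41.0822,127.3023) → (25.6467,140.8703). Open path.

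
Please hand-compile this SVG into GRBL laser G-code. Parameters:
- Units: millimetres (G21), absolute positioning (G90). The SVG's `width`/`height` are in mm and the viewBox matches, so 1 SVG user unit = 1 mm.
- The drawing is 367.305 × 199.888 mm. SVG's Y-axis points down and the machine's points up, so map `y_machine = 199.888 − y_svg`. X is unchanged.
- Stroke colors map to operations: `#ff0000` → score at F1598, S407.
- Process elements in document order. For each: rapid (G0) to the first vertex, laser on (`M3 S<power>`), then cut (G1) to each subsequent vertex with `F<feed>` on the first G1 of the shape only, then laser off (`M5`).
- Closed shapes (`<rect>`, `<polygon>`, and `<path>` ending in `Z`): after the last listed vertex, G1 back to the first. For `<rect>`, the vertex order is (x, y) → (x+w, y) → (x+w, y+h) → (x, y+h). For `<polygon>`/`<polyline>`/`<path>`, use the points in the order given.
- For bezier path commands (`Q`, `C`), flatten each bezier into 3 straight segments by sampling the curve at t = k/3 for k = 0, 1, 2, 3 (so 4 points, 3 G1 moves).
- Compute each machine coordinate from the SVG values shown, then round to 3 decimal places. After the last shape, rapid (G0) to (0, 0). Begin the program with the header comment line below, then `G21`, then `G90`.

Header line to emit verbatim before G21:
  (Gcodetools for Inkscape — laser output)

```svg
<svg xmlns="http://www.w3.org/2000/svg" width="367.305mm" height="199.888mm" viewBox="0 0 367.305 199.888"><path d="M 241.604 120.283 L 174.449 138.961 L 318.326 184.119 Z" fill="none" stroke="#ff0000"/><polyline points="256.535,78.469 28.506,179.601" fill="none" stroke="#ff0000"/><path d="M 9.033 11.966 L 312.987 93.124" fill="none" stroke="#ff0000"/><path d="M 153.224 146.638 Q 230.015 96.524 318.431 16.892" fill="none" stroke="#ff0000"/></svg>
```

1 u = 1 mm; y_m = 199.888 − y.

[1] `<path>` closed polygon, #ff0000→score S407 F1598: (241.604,79.605) → (174.449,60.927) → (318.326,15.769) → (241.604,79.605) (closed)

[2] `<polyline>` line segment, #ff0000→score S407 F1598: (256.535,121.419) → (28.506,20.287)

[3] `<path>` line segment, #ff0000→score S407 F1598: (9.033,187.922) → (312.987,106.764)

[4] `<path>` quadratic bezier, #ff0000→score S407 F1598: (153.224,53.250) → (205.710,89.939) → (260.779,133.188) → (318.431,182.996)

(Gcodetools for Inkscape — laser output)
G21
G90
G0 X241.604 Y79.605
M3 S407
G1 X174.449 Y60.927 F1598
G1 X318.326 Y15.769
G1 X241.604 Y79.605
M5
G0 X256.535 Y121.419
M3 S407
G1 X28.506 Y20.287 F1598
M5
G0 X9.033 Y187.922
M3 S407
G1 X312.987 Y106.764 F1598
M5
G0 X153.224 Y53.250
M3 S407
G1 X205.710 Y89.939 F1598
G1 X260.779 Y133.188
G1 X318.431 Y182.996
M5
G0 X0.000 Y0.000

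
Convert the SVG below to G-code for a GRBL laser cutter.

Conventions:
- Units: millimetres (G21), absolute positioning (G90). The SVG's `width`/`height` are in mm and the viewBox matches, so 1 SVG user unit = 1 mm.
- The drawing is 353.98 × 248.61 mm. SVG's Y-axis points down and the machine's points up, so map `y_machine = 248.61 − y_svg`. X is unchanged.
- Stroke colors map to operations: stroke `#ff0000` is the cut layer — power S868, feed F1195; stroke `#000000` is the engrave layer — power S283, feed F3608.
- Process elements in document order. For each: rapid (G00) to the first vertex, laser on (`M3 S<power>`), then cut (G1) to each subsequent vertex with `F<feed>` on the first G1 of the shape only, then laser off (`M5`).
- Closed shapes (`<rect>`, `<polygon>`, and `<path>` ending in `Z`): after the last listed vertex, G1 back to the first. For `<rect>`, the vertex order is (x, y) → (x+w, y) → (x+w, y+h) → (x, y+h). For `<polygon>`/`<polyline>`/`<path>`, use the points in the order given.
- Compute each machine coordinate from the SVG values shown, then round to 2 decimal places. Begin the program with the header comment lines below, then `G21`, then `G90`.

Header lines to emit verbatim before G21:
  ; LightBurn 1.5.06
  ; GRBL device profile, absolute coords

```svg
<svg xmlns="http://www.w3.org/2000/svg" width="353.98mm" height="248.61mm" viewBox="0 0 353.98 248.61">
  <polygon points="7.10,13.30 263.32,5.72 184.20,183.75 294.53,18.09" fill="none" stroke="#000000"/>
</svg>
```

; LightBurn 1.5.06
; GRBL device profile, absolute coords
G21
G90
G00 X7.10 Y235.31
M3 S283
G1 X263.32 Y242.89 F3608
G1 X184.20 Y64.86
G1 X294.53 Y230.52
G1 X7.10 Y235.31
M5

viewBox `0 0 353.98 248.61` with mm width/height → 1 unit = 1 mm. Flip: y_m = 248.61 − y_svg.

**Shape 1** — `<polygon>` closed polygon, stroke `#000000` → engrave (S283, F3608). Machine vertices: (7.10,235.31) → (263.32,242.89) → (184.20,64.86) → (294.53,230.52) → (7.10,235.31). Closed: final G1 returns to the first vertex.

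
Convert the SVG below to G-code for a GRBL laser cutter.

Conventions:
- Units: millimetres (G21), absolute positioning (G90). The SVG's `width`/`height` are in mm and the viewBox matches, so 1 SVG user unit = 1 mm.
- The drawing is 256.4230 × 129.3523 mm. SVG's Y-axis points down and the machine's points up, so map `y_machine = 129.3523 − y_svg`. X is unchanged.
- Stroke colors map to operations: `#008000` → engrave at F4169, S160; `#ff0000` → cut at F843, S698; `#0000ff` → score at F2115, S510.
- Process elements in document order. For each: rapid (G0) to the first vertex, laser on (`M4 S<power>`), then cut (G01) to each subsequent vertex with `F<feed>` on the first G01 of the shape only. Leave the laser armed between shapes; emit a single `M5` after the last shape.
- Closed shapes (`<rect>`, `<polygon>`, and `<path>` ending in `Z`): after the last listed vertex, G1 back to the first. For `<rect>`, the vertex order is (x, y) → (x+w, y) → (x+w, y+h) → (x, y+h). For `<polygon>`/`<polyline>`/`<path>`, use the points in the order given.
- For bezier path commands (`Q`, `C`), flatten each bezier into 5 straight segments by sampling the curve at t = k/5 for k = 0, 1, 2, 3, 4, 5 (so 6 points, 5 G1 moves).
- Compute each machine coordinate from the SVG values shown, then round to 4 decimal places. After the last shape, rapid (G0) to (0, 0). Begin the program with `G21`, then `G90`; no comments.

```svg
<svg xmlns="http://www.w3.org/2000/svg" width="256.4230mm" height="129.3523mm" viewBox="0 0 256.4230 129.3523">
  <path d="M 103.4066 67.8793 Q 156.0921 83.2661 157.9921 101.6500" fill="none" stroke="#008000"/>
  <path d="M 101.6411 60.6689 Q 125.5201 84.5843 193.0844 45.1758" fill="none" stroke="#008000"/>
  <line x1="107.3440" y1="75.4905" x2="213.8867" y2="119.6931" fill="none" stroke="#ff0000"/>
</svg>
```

G21
G90
G0 X103.4066 Y61.4730
M4 S160
G01 X122.4494 Y55.1984 F4169
G01 X137.4293 Y48.6840
G01 X148.3464 Y41.9299
G01 X155.2007 Y34.9360
G01 X157.9921 Y27.7023
G0 X101.6411 Y68.6834
M4 S160
G01 X112.9401 Y61.6502 F4169
G01 X127.7339 Y59.6829
G01 X146.0226 Y62.7815
G01 X167.8061 Y70.9461
G01 X193.0844 Y84.1765
G0 X107.3440 Y53.8618
M4 S698
G01 X213.8867 Y9.6592 F843
M5
G0 X0.0000 Y0.0000

Since the viewBox matches the mm dimensions, user units are millimetres directly. The only transform is the Y-flip y_m = 129.3523 − y_svg.

Shape 1 is a quadratic bezier drawn with `<path>`. Its stroke #008000 means engrave at S160, F4169. After flipping Y the toolpath is (103.4066,61.4730) → (122.4494,55.1984) → (137.4293,48.6840) → (148.3464,41.9299) → (155.2007,34.9360) → (157.9921,27.7023).

Shape 2 is a quadratic bezier drawn with `<path>`. Its stroke #008000 means engrave at S160, F4169. After flipping Y the toolpath is (101.6411,68.6834) → (112.9401,61.6502) → (127.7339,59.6829) → (146.0226,62.7815) → (167.8061,70.9461) → (193.0844,84.1765).

Shape 3 is a line segment drawn with `<line>`. Its stroke #ff0000 means cut at S698, F843. After flipping Y the toolpath is (107.3440,53.8618) → (213.8867,9.6592).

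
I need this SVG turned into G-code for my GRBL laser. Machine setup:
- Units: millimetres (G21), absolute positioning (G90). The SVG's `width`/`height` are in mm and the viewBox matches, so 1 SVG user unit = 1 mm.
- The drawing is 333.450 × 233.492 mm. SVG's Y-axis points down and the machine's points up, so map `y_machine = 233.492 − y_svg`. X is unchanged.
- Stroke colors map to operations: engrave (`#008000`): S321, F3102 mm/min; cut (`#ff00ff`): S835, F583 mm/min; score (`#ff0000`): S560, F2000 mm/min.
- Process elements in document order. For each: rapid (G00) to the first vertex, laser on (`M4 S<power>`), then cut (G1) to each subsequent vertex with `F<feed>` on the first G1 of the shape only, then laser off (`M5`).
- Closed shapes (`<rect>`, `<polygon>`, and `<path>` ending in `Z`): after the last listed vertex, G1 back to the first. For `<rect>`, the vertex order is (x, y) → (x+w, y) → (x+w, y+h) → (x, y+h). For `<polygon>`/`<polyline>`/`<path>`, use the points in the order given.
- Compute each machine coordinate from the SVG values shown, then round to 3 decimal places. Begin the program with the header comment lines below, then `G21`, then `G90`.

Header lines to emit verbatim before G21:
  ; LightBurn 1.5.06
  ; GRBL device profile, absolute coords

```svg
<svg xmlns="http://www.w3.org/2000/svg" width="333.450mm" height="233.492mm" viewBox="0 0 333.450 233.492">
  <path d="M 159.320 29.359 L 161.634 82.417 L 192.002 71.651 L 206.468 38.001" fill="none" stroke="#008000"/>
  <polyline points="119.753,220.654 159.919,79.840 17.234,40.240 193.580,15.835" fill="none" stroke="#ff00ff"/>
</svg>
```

; LightBurn 1.5.06
; GRBL device profile, absolute coords
G21
G90
G00 X159.320 Y204.133
M4 S321
G1 X161.634 Y151.075 F3102
G1 X192.002 Y161.841
G1 X206.468 Y195.491
M5
G00 X119.753 Y12.838
M4 S835
G1 X159.919 Y153.652 F583
G1 X17.234 Y193.252
G1 X193.580 Y217.657
M5

viewBox `0 0 333.450 233.492` with mm width/height → 1 unit = 1 mm. Flip: y_m = 233.492 − y_svg.

**Shape 1** — `<path>` open polyline, stroke `#008000` → engrave (S321, F3102). Machine vertices: (159.320,204.133) → (161.634,151.075) → (192.002,161.841) → (206.468,195.491). Open path.

**Shape 2** — `<polyline>` open polyline, stroke `#ff00ff` → cut (S835, F583). Machine vertices: (119.753,12.838) → (159.919,153.652) → (17.234,193.252) → (193.580,217.657). Open path.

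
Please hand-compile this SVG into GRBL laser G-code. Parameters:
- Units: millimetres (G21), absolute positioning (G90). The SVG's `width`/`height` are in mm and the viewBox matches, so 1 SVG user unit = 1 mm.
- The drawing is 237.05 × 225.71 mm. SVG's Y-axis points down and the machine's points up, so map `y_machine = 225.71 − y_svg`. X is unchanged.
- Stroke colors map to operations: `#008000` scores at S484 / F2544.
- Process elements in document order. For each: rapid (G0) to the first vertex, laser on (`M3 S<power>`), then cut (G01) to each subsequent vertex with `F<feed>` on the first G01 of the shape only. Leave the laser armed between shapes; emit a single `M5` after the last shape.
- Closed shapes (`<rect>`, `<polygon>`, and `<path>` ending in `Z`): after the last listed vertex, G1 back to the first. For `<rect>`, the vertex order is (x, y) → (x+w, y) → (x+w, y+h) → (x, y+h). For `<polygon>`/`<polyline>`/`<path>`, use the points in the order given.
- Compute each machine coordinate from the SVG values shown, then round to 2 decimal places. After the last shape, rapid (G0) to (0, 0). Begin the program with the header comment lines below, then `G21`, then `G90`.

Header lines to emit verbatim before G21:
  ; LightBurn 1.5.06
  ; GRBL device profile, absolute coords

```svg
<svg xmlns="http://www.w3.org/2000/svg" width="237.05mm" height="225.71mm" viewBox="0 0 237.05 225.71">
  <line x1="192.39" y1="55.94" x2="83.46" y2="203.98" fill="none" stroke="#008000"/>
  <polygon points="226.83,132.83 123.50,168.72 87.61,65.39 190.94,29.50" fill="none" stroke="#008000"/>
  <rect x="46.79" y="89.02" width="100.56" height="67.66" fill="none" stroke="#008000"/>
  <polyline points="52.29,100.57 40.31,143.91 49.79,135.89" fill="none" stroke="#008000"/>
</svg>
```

; LightBurn 1.5.06
; GRBL device profile, absolute coords
G21
G90
G0 X192.39 Y169.77
M3 S484
G01 X83.46 Y21.73 F2544
G0 X226.83 Y92.88
M3 S484
G01 X123.50 Y56.99 F2544
G01 X87.61 Y160.32
G01 X190.94 Y196.21
G01 X226.83 Y92.88
G0 X46.79 Y136.69
M3 S484
G01 X147.35 Y136.69 F2544
G01 X147.35 Y69.03
G01 X46.79 Y69.03
G01 X46.79 Y136.69
G0 X52.29 Y125.14
M3 S484
G01 X40.31 Y81.80 F2544
G01 X49.79 Y89.82
M5
G0 X0.00 Y0.00

1 u = 1 mm; y_m = 225.71 − y.

[1] `<line>` line segment, #008000→score S484 F2544: (192.39,169.77) → (83.46,21.73)

[2] `<polygon>` regular polygon, #008000→score S484 F2544: (226.83,92.88) → (123.50,56.99) → (87.61,160.32) → (190.94,196.21) → (226.83,92.88) (closed)

[3] `<rect>` rectangle, #008000→score S484 F2544: (46.79,136.69) → (147.35,136.69) → (147.35,69.03) → (46.79,69.03) → (46.79,136.69) (closed)

[4] `<polyline>` open polyline, #008000→score S484 F2544: (52.29,125.14) → (40.31,81.80) → (49.79,89.82)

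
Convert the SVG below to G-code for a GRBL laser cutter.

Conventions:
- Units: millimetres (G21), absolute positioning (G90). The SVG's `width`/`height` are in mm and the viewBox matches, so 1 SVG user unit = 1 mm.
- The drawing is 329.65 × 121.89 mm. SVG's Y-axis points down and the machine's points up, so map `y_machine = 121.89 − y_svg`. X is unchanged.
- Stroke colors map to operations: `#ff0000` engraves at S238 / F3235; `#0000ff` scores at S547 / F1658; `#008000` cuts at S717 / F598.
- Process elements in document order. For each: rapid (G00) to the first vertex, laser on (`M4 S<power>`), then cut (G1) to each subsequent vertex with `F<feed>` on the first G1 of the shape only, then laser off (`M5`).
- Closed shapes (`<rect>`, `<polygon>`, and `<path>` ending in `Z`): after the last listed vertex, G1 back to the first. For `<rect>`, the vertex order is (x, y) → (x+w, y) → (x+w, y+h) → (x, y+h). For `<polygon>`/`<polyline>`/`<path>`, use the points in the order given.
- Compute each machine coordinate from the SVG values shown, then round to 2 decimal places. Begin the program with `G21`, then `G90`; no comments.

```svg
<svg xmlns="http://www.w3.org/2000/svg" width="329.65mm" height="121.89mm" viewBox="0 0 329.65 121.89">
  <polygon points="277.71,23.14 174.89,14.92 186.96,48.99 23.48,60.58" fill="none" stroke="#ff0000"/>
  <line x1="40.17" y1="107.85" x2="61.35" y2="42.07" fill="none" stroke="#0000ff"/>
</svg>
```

Since the viewBox matches the mm dimensions, user units are millimetres directly. The only transform is the Y-flip y_m = 121.89 − y_svg.

Shape 1 is a closed polygon drawn with `<polygon>`. Its stroke #ff0000 means engrave at S238, F3235. After flipping Y the toolpath is (277.71,98.75) → (174.89,106.97) → (186.96,72.90) → (23.48,61.31) → (277.71,98.75), returning to the start.

Shape 2 is a line segment drawn with `<line>`. Its stroke #0000ff means score at S547, F1658. After flipping Y the toolpath is (40.17,14.04) → (61.35,79.82).

G21
G90
G00 X277.71 Y98.75
M4 S238
G1 X174.89 Y106.97 F3235
G1 X186.96 Y72.90
G1 X23.48 Y61.31
G1 X277.71 Y98.75
M5
G00 X40.17 Y14.04
M4 S547
G1 X61.35 Y79.82 F1658
M5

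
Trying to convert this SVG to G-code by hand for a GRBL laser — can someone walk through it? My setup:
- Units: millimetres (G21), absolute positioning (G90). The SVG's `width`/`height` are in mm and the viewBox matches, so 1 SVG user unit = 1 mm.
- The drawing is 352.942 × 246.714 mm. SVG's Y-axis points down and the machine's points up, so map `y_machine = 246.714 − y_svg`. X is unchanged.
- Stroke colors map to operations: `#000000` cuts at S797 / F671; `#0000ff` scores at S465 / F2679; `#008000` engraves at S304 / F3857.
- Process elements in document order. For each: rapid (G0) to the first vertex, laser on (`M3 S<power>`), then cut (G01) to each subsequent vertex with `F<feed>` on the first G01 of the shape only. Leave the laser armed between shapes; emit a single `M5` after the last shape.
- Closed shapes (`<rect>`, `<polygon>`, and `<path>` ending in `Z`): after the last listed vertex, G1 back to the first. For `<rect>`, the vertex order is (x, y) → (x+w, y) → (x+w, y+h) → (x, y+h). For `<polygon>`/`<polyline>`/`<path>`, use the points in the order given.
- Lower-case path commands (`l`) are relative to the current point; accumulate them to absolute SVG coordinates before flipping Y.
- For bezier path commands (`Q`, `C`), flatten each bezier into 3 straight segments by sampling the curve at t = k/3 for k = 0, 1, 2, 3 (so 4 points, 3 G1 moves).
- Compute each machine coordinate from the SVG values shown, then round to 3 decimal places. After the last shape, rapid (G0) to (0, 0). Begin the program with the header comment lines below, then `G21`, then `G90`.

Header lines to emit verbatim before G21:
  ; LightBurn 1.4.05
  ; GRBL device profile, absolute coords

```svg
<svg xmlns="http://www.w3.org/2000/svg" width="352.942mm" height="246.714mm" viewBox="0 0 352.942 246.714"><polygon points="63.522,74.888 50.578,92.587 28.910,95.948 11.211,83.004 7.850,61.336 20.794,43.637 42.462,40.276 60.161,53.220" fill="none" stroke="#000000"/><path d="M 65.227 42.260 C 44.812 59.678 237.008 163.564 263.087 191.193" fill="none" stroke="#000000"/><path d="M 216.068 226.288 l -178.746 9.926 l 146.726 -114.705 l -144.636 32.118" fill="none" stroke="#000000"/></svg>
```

viewBox `0 0 352.942 246.714` with mm width/height → 1 unit = 1 mm. Flip: y_m = 246.714 − y_svg.

**Shape 1** — `<polygon>` regular polygon, stroke `#000000` → cut (S797, F671). Machine vertices: (63.522,171.826) → (50.578,154.127) → (28.910,150.766) → (11.211,163.710) → (7.850,185.378) → (20.794,203.077) → (42.462,206.438) → (60.161,193.494) → (63.522,171.826). Closed: final G1 returns to the first vertex.

**Shape 2** — `<path>` cubic bezier, stroke `#000000` → cut (S797, F671). Control points (SVG): P0=(65.227,42.260), P1=(44.812,59.678), P2=(237.008,163.564), P3=(263.087,191.193); sampled at t=k/3. Machine vertices: (65.227,204.454) → (101.655,164.240) → (195.663,102.542) → (263.087,55.521). Open path.

**Shape 3** — `<path>` open polyline, stroke `#000000` → cut (S797, F671). Machine vertices: (216.068,20.426) → (37.322,10.500) → (184.048,125.205) → (39.412,93.087). Open path.

; LightBurn 1.4.05
; GRBL device profile, absolute coords
G21
G90
G0 X63.522 Y171.826
M3 S797
G01 X50.578 Y154.127 F671
G01 X28.910 Y150.766
G01 X11.211 Y163.710
G01 X7.850 Y185.378
G01 X20.794 Y203.077
G01 X42.462 Y206.438
G01 X60.161 Y193.494
G01 X63.522 Y171.826
G0 X65.227 Y204.454
M3 S797
G01 X101.655 Y164.240 F671
G01 X195.663 Y102.542
G01 X263.087 Y55.521
G0 X216.068 Y20.426
M3 S797
G01 X37.322 Y10.500 F671
G01 X184.048 Y125.205
G01 X39.412 Y93.087
M5
G0 X0.000 Y0.000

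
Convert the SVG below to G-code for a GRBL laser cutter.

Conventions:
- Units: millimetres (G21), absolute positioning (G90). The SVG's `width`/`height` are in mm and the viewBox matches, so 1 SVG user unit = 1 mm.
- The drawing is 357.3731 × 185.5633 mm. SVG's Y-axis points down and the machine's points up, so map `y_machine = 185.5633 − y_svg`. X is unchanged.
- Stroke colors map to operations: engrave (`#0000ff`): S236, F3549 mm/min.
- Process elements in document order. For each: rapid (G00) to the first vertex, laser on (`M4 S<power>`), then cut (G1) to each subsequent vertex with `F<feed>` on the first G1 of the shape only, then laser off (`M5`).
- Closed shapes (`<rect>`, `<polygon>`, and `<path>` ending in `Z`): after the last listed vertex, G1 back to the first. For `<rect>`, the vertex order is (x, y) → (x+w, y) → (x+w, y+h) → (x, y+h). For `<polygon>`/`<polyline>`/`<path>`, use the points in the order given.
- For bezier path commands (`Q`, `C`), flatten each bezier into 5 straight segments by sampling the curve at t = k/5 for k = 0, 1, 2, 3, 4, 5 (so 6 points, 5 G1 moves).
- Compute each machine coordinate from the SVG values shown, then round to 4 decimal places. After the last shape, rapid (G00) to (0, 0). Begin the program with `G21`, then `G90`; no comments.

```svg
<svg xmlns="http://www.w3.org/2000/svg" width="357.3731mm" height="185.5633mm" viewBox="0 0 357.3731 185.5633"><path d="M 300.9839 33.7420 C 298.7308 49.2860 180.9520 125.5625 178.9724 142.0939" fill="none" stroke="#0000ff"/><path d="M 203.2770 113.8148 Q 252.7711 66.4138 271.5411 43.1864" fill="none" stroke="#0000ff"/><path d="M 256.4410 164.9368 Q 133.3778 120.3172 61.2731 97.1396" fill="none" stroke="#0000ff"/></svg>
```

1 u = 1 mm; y_m = 185.5633 − y.

[1] `<path>` cubic bezier, #0000ff→engrave S236 F3549: (300.9839,151.8213) → (287.6196,136.1708) → (257.6326,111.7275) → (222.1267,84.2742) → (192.2055,59.5938) → (178.9724,43.4694)

[2] `<path>` quadratic bezier, #0000ff→engrave S236 F3549: (203.2770,71.7485) → (221.8457,89.7420) → (237.9564,105.8015) → (251.6092,119.9272) → (262.8041,132.1190) → (271.5411,142.3769)

[3] `<path>` quadratic bezier, #0000ff→engrave S236 F3549: (256.4410,20.6265) → (209.2541,37.6167) → (166.1438,52.8915) → (127.1102,66.4509) → (92.1533,78.2950) → (61.2731,88.4237)

G21
G90
G00 X300.9839 Y151.8213
M4 S236
G1 X287.6196 Y136.1708 F3549
G1 X257.6326 Y111.7275
G1 X222.1267 Y84.2742
G1 X192.2055 Y59.5938
G1 X178.9724 Y43.4694
M5
G00 X203.2770 Y71.7485
M4 S236
G1 X221.8457 Y89.7420 F3549
G1 X237.9564 Y105.8015
G1 X251.6092 Y119.9272
G1 X262.8041 Y132.1190
G1 X271.5411 Y142.3769
M5
G00 X256.4410 Y20.6265
M4 S236
G1 X209.2541 Y37.6167 F3549
G1 X166.1438 Y52.8915
G1 X127.1102 Y66.4509
G1 X92.1533 Y78.2950
G1 X61.2731 Y88.4237
M5
G00 X0.0000 Y0.0000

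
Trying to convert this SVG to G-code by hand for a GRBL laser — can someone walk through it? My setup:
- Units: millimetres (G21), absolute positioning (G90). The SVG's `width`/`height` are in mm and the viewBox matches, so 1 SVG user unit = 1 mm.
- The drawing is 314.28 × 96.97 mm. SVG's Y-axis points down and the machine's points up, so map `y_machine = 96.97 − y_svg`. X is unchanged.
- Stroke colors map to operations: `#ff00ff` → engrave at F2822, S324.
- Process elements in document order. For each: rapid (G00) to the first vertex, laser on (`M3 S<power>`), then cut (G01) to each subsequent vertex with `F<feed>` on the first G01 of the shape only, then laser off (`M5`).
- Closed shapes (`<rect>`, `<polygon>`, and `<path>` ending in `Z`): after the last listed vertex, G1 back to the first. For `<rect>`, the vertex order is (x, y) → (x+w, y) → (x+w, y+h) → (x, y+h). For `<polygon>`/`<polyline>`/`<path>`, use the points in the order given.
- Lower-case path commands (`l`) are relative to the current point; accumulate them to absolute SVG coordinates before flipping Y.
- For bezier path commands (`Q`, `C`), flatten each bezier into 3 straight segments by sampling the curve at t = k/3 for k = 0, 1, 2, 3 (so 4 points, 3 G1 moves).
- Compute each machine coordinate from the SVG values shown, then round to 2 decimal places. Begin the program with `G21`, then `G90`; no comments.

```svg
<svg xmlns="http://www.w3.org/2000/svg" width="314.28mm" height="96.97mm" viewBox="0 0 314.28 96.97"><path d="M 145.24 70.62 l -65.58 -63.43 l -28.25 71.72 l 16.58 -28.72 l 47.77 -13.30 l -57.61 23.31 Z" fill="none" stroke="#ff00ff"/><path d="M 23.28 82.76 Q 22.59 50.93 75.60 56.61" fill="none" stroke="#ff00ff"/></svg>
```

viewBox `0 0 314.28 96.97` with mm width/height → 1 unit = 1 mm. Flip: y_m = 96.97 − y_svg.

**Shape 1** — `<path>` closed polygon, stroke `#ff00ff` → engrave (S324, F2822). Machine vertices: (145.24,26.35) → (79.66,89.78) → (51.41,18.06) → (67.99,46.78) → (115.76,60.08) → (58.15,36.77) → (145.24,26.35). Closed: final G1 returns to the first vertex.

**Shape 2** — `<path>` quadratic bezier, stroke `#ff00ff` → engrave (S324, F2822). Control points (SVG): P0=(23.28,82.76), P1=(22.59,50.93), P2=(75.60,56.61); sampled at t=k/3. Machine vertices: (23.28,14.21) → (28.79,31.26) → (46.23,39.98) → (75.60,40.36). Open path.

G21
G90
G00 X145.24 Y26.35
M3 S324
G01 X79.66 Y89.78 F2822
G01 X51.41 Y18.06
G01 X67.99 Y46.78
G01 X115.76 Y60.08
G01 X58.15 Y36.77
G01 X145.24 Y26.35
M5
G00 X23.28 Y14.21
M3 S324
G01 X28.79 Y31.26 F2822
G01 X46.23 Y39.98
G01 X75.60 Y40.36
M5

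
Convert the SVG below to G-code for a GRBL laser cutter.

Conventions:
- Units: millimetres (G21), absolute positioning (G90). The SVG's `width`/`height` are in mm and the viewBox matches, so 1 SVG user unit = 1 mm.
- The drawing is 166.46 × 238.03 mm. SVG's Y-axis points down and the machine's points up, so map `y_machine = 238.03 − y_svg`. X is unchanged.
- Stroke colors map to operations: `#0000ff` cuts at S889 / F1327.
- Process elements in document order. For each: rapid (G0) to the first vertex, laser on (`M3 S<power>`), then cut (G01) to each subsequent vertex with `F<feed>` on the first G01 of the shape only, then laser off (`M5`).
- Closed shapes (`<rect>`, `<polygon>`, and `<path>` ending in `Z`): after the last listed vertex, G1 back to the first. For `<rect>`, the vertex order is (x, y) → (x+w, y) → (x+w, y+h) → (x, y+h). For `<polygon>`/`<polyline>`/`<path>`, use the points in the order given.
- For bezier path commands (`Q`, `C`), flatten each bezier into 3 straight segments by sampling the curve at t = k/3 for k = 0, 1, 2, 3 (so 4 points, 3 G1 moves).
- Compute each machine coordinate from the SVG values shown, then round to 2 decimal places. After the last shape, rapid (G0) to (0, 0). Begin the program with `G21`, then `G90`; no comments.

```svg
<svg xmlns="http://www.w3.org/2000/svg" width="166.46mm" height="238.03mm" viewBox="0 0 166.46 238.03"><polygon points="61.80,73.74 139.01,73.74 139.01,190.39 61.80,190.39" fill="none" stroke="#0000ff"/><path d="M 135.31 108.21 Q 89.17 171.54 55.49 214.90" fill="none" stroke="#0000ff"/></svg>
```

G21
G90
G0 X61.80 Y164.29
M3 S889
G01 X139.01 Y164.29 F1327
G01 X139.01 Y47.64
G01 X61.80 Y47.64
G01 X61.80 Y164.29
M5
G0 X135.31 Y129.82
M3 S889
G01 X105.93 Y89.82 F1327
G01 X79.33 Y54.26
G01 X55.49 Y23.13
M5
G0 X0.00 Y0.00

1 u = 1 mm; y_m = 238.03 − y.

[1] `<polygon>` rectangle, #0000ff→cut S889 F1327: (61.80,164.29) → (139.01,164.29) → (139.01,47.64) → (61.80,47.64) → (61.80,164.29) (closed)

[2] `<path>` quadratic bezier, #0000ff→cut S889 F1327: (135.31,129.82) → (105.93,89.82) → (79.33,54.26) → (55.49,23.13)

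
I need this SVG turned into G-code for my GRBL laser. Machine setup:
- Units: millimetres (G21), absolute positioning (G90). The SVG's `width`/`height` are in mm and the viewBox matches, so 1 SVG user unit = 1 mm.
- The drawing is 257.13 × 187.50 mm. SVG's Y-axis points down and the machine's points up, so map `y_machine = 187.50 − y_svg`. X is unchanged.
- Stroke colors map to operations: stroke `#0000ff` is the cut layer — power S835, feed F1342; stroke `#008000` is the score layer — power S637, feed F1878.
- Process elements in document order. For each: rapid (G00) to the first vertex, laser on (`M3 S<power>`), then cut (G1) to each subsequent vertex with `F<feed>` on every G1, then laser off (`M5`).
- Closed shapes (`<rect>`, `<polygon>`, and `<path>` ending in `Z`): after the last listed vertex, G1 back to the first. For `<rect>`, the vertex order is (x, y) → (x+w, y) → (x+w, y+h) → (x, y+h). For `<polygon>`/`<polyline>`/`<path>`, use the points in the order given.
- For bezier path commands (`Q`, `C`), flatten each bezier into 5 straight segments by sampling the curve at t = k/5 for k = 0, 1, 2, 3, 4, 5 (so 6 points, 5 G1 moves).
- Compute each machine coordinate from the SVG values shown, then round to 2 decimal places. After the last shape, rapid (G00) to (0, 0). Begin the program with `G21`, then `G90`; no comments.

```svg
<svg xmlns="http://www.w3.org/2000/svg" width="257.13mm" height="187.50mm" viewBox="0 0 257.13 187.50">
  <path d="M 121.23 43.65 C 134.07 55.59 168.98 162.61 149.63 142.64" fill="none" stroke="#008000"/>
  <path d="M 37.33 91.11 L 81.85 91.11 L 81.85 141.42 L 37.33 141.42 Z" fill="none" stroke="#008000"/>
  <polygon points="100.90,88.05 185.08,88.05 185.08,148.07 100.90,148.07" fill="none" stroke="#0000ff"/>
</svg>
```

1 u = 1 mm; y_m = 187.50 − y.

[1] `<path>` cubic bezier, #008000→score S637 F1878: (121.23,143.85) → (130.97,127.05) → (142.35,98.10) → (151.69,67.64) → (155.34,46.34) → (149.63,44.86)

[2] `<path>` rectangle, #008000→score S637 F1878: (37.33,96.39) → (81.85,96.39) → (81.85,46.08) → (37.33,46.08) → (37.33,96.39) (closed)

[3] `<polygon>` rectangle, #0000ff→cut S835 F1342: (100.90,99.45) → (185.08,99.45) → (185.08,39.43) → (100.90,39.43) → (100.90,99.45) (closed)

G21
G90
G00 X121.23 Y143.85
M3 S637
G1 X130.97 Y127.05 F1878
G1 X142.35 Y98.10 F1878
G1 X151.69 Y67.64 F1878
G1 X155.34 Y46.34 F1878
G1 X149.63 Y44.86 F1878
M5
G00 X37.33 Y96.39
M3 S637
G1 X81.85 Y96.39 F1878
G1 X81.85 Y46.08 F1878
G1 X37.33 Y46.08 F1878
G1 X37.33 Y96.39 F1878
M5
G00 X100.90 Y99.45
M3 S835
G1 X185.08 Y99.45 F1342
G1 X185.08 Y39.43 F1342
G1 X100.90 Y39.43 F1342
G1 X100.90 Y99.45 F1342
M5
G00 X0.00 Y0.00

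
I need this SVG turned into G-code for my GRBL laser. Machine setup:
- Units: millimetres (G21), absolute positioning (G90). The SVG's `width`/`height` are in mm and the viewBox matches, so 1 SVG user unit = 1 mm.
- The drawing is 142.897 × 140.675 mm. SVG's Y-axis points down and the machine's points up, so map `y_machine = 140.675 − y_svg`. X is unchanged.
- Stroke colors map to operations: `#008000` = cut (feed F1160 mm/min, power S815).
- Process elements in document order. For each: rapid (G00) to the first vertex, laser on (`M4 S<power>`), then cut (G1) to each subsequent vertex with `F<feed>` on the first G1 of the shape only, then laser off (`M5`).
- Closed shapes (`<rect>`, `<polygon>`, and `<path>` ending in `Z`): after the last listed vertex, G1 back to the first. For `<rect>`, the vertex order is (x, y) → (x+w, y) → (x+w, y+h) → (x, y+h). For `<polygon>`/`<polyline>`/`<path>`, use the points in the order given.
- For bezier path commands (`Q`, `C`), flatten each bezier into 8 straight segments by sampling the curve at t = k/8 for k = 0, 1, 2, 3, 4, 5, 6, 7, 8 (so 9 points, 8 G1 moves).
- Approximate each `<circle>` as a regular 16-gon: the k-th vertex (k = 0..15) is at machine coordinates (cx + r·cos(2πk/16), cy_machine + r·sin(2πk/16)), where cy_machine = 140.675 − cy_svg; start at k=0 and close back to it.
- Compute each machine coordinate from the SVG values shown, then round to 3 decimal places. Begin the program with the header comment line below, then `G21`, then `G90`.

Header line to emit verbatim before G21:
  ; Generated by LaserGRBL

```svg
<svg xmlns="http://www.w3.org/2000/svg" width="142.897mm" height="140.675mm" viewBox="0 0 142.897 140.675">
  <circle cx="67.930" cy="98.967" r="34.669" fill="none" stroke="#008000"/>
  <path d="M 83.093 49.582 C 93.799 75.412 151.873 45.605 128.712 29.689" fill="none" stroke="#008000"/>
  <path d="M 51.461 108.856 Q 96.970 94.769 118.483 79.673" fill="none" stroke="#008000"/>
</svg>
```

viewBox `0 0 142.897 140.675` with mm width/height → 1 unit = 1 mm. Flip: y_m = 140.675 − y_svg.

**Shape 1** — `<circle>` circle, stroke `#008000` → cut (S815, F1160). Machine vertices: (102.599,41.708) → (99.960,54.975) → (92.445,66.223) → (81.197,73.738) → (67.930,76.377) → (54.663,73.738) → (43.415,66.223) → (35.900,54.975) → (33.261,41.708) → (35.900,28.441) → (43.415,17.193) → (54.663,9.678) → (67.930,7.039) → (81.197,9.678) → (92.445,17.193) → (99.960,28.441) → (102.599,41.708). Closed: final G1 returns to the first vertex.

**Shape 2** — `<path>` cubic bezier, stroke `#008000` → cut (S815, F1160). Control points (SVG): P0=(83.093,49.582), P1=(93.799,75.412), P2=(151.873,45.605), P3=(128.712,29.689); sampled at t=k/8. Machine vertices: (83.093,91.093) → (89.077,83.879) → (97.995,81.066) → (108.339,81.840) → (118.603,85.385) → (127.279,90.887) → (132.861,97.531) → (133.841,104.502) → (128.712,110.986). Open path.

**Shape 3** — `<path>` quadratic bezier, stroke `#008000` → cut (S815, F1160). Control points (SVG): P0=(51.461,108.856), P1=(96.970,94.769), P2=(118.483,79.673); sampled at t=k/8. Machine vertices: (51.461,31.819) → (62.463,35.357) → (72.716,38.926) → (82.218,42.526) → (90.971,46.158) → (98.974,49.822) → (106.227,53.517) → (112.730,57.244) → (118.483,61.002). Open path.

; Generated by LaserGRBL
G21
G90
G00 X102.599 Y41.708
M4 S815
G1 X99.960 Y54.975 F1160
G1 X92.445 Y66.223
G1 X81.197 Y73.738
G1 X67.930 Y76.377
G1 X54.663 Y73.738
G1 X43.415 Y66.223
G1 X35.900 Y54.975
G1 X33.261 Y41.708
G1 X35.900 Y28.441
G1 X43.415 Y17.193
G1 X54.663 Y9.678
G1 X67.930 Y7.039
G1 X81.197 Y9.678
G1 X92.445 Y17.193
G1 X99.960 Y28.441
G1 X102.599 Y41.708
M5
G00 X83.093 Y91.093
M4 S815
G1 X89.077 Y83.879 F1160
G1 X97.995 Y81.066
G1 X108.339 Y81.840
G1 X118.603 Y85.385
G1 X127.279 Y90.887
G1 X132.861 Y97.531
G1 X133.841 Y104.502
G1 X128.712 Y110.986
M5
G00 X51.461 Y31.819
M4 S815
G1 X62.463 Y35.357 F1160
G1 X72.716 Y38.926
G1 X82.218 Y42.526
G1 X90.971 Y46.158
G1 X98.974 Y49.822
G1 X106.227 Y53.517
G1 X112.730 Y57.244
G1 X118.483 Y61.002
M5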